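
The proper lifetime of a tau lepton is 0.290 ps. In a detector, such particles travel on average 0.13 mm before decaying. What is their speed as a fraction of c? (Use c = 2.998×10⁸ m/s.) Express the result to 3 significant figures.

0.831c

Lab distance = (lab lifetime)·v = γτ·βc, so βγ = d/(cτ) = 1.300×10^-4/(2.998×10⁸ × 2.900×10^-13) = 1.4952.
With βγ = 1.4952: γ² = 1 + (βγ)² = 3.23562, and β = (βγ)/γ = 1.4952/1.79878 = 0.831.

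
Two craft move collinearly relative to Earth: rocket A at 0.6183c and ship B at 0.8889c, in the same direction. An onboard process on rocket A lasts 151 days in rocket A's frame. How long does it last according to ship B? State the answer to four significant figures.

Speed of rocket A in ship B's frame: u = (v_A − v_B)/(1 − v_A v_B/c²) = (0.6183 − 0.8889)/(1 − 0.6183×0.8889) = −0.2706/0.45039313 = −0.60081; |u| = 0.60081c.
At |u| = 0.60081c, γ = (1 − 0.360973)^(−1/2) = 1.251.
Rocket A's interval is proper; time dilation gives Δt_B = γΔτ = 1.251 × 151 days = 188.9 days.

188.9 days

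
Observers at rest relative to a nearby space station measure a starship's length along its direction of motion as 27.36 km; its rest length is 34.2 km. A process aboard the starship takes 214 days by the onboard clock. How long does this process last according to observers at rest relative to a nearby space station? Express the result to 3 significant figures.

268 days

Length contraction gives γ = L₀/L = 34.2/27.36 = 1.25.
The same γ dilates the second interval: 1.25 × 214 days = 268 days.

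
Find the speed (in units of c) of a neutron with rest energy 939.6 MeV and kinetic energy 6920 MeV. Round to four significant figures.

γ = 1 + K/(mc²) = 1 + 6920/939.6 = 8.3648.
β = √(1 − 1/γ²) = √(1 − 0.0142919) = √0.9857081 = 0.9928.

0.9928c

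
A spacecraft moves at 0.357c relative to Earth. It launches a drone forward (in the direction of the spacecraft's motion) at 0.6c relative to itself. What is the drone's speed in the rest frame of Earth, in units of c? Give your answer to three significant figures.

Relativistic velocity addition: u = (u' + v)/(1 + u'v/c²), with u' = 0.6c and v = 0.357c.
Numerator: 0.6 + 0.357 = 0.957. Denominator: 1 + (0.6)(0.357) = 1.2142.
u = 0.957/1.2142 = 0.78817, so the speed is 0.788c.

0.788c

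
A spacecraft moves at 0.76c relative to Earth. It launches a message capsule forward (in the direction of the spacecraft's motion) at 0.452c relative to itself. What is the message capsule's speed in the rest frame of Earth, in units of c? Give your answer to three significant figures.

In units of c, u = (u' + v)/(1 + u'v) with u' = 0.452 and v = 0.76.
Numerator: 0.452 + 0.76 = 1.212. Denominator: 1 + (0.452)(0.76) = 1.34352.
u = 1.212/1.34352 = 0.90211, so the speed is 0.902c.

0.902c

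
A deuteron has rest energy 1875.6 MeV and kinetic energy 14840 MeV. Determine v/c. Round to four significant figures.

0.9937

K = (γ−1)mc², so γ = 1 + 14840/1875.6 = 8.9121.
Then v/c = √(1 − γ⁻²) = √(1 − 0.0125904) = √0.9874096 = 0.9937.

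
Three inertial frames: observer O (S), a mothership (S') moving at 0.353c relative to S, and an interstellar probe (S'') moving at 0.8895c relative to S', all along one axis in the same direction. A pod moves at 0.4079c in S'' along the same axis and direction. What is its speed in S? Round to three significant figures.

0.977c

First combine the pod and interstellar probe (S''→S'): u₁ = (0.4079 + 0.8895)/(1 + 0.4079×0.8895) = 1.2974/1.36282705 = 0.95199.
Then combine with the mothership (S'→S): u = (0.95199 + 0.353)/(1 + 0.95199×0.353) = 1.30499/1.33605247 = 0.97675.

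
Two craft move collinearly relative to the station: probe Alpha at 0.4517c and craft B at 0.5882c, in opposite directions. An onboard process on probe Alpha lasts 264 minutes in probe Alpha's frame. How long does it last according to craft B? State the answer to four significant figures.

463.1 minutes

Transform probe Alpha's velocity into craft B's frame: (0.4517 + 0.5882)/(1 + 0.4517·0.5882) = 1.0399/1.26568994, so the relative speed is 0.82161c.
At |u| = 0.82161c, γ = (1 − 0.675043)^(−1/2) = 1.7542.
The clock on probe Alpha records proper time, so craft B measures Δt = γΔτ = 1.7542 × 264 = 463.1 minutes.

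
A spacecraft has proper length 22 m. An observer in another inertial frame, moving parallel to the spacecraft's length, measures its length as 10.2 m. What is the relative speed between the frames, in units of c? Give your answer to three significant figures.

Length contraction gives γ = L₀/L = 22/10.2 = 2.1569.
β = √(1 − 1/γ²) = √0.785049 = 0.886.

0.886c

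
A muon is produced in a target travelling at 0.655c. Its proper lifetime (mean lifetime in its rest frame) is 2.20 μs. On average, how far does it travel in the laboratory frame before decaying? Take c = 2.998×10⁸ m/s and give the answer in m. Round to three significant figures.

572 m

γ = 1/√(1 − β²) = 1/√(1 − 0.429025) = 1/√0.570975 = 1/0.755629 = 1.3234.
Lab-frame lifetime: Δt = γτ = 1.3234 × 2.20 μs = 2.9115 μs.
Distance: d = vΔt = 0.655 × 2.998×10⁸ m/s × 2.9115×10^-6 s = 572 m.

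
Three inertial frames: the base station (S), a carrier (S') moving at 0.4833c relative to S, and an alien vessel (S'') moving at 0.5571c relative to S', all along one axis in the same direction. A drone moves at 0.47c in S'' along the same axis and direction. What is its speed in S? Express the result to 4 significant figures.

0.9310c

Compose velocities in two stages. Stage 1 (into S'): u₁ = (0.47+0.5571)/(1+0.47×0.5571) = 0.81397.
Stage 2 (into S): u = (0.81397+0.4833)/(1+0.81397×0.4833) = 0.93102, so the speed is 0.9310c.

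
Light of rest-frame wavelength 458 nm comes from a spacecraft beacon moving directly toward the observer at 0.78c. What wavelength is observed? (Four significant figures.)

161.0 nm

Relativistic Doppler for wavelength: λ_obs = λ_src · √((1−β)/(1+β)).
With β = 0.78: factor = √(0.22/1.78) = 0.35156.
λ_obs = 458 × 0.35156 = 161.0 nm.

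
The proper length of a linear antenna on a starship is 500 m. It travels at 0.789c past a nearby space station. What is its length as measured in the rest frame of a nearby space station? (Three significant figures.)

γ = 1/√(1 − β²) = 1/√(1 − 0.622521) = 1/√0.377479 = 1/0.614393 = 1.6276.
Along the direction of motion the measured length is L₀/γ = 500/1.6276 = 307 m.

307 m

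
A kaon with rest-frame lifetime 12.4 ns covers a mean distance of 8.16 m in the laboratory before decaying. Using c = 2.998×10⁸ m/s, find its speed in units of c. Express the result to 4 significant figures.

0.9100c

d = βγcτ ⇒ βγ = d/(cτ) = 8.160 m / (3.71752 m) = 2.195.
β = (βγ)/√(1+(βγ)²) = 2.195/√5.81802 = 0.9100.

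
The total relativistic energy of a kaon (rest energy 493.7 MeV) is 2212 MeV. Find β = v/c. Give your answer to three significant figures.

0.975

γ = E/(mc²) = 2212/493.7 = 4.4805.
β = √(1 − 1/γ²) = √(1 − 0.0498135) = √0.9501865 = 0.975.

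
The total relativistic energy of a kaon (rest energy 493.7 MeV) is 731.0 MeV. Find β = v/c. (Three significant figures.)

Total energy E = γmc² gives γ = 731.0/493.7 = 1.4807.
Hence β = √(1 − 1/γ²) = √(1 − 0.456106) = √0.543894 = 0.737.

0.737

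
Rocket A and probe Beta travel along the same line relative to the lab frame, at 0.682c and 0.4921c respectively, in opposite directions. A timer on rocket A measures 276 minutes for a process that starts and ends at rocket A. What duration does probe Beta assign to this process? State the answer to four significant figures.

The velocity of rocket A relative to probe Beta is (0.682 + 0.4921)c / (1 + 0.682×0.4921) = 0.87907c; relative speed 0.87907c.
At |u| = 0.87907c, γ = (1 − 0.772764)^(−1/2) = 2.0978.
Rocket A's interval is proper; time dilation gives Δt_B = γΔτ = 2.0978 × 276 minutes = 579.0 minutes.

579.0 minutes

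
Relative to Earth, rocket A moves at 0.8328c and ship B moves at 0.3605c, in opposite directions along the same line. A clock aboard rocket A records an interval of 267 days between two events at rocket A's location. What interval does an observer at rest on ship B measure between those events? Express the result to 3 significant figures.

Speed of rocket A in ship B's frame: u = (v_A + v_B)/(1 + v_A v_B/c²) = (0.8328 + 0.3605)/(1 + 0.8328×0.3605) = 1.1933/1.3002244 = 0.91776; |u| = 0.91776c.
γ for this relative speed: γ = 1/√(1 − 0.842283) = 2.518.
Rocket A's interval is proper; time dilation gives Δt_B = γΔτ = 2.518 × 267 days = 672 days.

672 days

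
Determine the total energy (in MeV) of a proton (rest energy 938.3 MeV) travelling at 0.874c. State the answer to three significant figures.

1930 MeV

Lorentz factor: γ = (1 − 0.763876)^(−1/2) = 2.0579.
Total energy: E = γmc² = 2.0579 × 938.3 MeV = 1930 MeV.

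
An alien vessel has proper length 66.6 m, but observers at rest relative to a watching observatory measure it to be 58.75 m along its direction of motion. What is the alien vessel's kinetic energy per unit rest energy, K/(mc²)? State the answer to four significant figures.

Length contraction gives γ = L₀/L = 66.6/58.75 = 1.13362.
K/(mc²) = γ − 1 = 1.13362 − 1 = 0.1336.

0.1336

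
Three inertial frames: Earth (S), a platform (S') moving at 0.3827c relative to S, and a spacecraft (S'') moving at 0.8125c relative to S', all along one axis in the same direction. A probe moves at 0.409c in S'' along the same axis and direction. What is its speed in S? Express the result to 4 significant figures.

Compose velocities in two stages. Stage 1 (into S'): u₁ = (0.409+0.8125)/(1+0.409×0.8125) = 0.91683.
Stage 2 (into S): u = (0.91683+0.3827)/(1+0.91683×0.3827) = 0.96199, so the speed is 0.9620c.

0.9620c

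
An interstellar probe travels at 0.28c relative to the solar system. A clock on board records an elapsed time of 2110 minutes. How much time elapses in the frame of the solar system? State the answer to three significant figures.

2200 minutes

Lorentz factor: γ = (1 − 0.0784)^(−1/2) = 1.0417.
The onboard clock measures proper time, so the interval in the rest frame of the solar system is dilated: Δt = γ·Δτ = 1.0417 × 2110 minutes = 2200 minutes.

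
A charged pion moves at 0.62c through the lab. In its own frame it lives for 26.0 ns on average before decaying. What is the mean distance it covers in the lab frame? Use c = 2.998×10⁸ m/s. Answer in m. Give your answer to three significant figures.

6.16 m

With β = 0.62, γ = 1/√(1 − 0.62²) = 1/√0.6156 = 1.2745.
Lab-frame lifetime: Δt = γτ = 1.2745 × 26.0 ns = 33.137 ns.
Distance: d = vΔt = 0.62 × 2.998×10⁸ m/s × 3.3137×10^-8 s = 6.16 m.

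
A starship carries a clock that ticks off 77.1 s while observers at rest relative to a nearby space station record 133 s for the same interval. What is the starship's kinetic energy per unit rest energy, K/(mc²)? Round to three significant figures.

0.725

The time-dilation ratio gives γ = 133/77.1 = 1.72503.
Since K = (γ−1)mc², K/(mc²) = 1.72503 − 1 = 0.725.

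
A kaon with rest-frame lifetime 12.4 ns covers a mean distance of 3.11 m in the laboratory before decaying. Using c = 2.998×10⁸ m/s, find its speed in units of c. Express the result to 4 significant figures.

0.6417c

d = βγcτ ⇒ βγ = d/(cτ) = 3.110 m / (3.71752 m) = 0.83658.
β = (βγ)/√(1+(βγ)²) = 0.83658/√1.699866 = 0.6417.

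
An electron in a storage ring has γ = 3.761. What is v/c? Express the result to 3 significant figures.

β = √(1 − 1/γ²) = √(1 − 1/14.145121) = √0.929304 = 0.964.

0.964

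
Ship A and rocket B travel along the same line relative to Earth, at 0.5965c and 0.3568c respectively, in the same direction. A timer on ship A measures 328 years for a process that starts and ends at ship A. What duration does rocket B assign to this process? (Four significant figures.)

344.4 years

Speed of ship A in rocket B's frame: u = (v_A − v_B)/(1 − v_A v_B/c²) = (0.5965 − 0.3568)/(1 − 0.5965×0.3568) = 0.2397/0.7871688 = 0.30451; |u| = 0.30451c.
At |u| = 0.30451c, γ = (1 − 0.0927263)^(−1/2) = 1.0499.
Ship A's interval is proper; time dilation gives Δt_B = γΔτ = 1.0499 × 328 years = 344.4 years.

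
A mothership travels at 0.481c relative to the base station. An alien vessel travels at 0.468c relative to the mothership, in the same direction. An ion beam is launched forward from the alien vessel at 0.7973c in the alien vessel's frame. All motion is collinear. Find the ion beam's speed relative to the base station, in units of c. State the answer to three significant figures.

Compose velocities in two stages. Stage 1 (into S'): u₁ = (0.7973+0.468)/(1+0.7973×0.468) = 0.92147.
Stage 2 (into S): u = (0.92147+0.481)/(1+0.92147×0.481) = 0.97176, so the speed is 0.972c.

0.972c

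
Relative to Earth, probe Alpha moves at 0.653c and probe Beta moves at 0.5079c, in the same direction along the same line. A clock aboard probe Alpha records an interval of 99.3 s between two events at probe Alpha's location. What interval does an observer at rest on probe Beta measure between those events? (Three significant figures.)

102 s

Transform probe Alpha's velocity into probe Beta's frame: (0.653 − 0.5079)/(1 − 0.653·0.5079) = 0.1451/0.6683413, so the relative speed is 0.2171c.
γ for this relative speed: γ = 1/√(1 − 0.0471324) = 1.0244.
Probe Alpha's interval is proper; time dilation gives Δt_B = γΔτ = 1.0244 × 99.3 s = 102 s.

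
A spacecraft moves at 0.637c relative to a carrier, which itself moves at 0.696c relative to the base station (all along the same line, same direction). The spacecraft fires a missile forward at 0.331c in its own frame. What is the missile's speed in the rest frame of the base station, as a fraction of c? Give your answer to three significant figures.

First combine the missile and spacecraft (S''→S'): u₁ = (0.331 + 0.637)/(1 + 0.331×0.637) = 0.968/1.210847 = 0.79944.
Then combine with the carrier (S'→S): u = (0.79944 + 0.696)/(1 + 0.79944×0.696) = 1.49544/1.55641024 = 0.96083.

0.961c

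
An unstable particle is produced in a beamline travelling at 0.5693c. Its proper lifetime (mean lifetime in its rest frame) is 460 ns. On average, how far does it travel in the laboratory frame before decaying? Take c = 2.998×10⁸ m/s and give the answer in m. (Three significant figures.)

β² = 0.32410249, so γ = 1/√0.67589751 = 1.2164.
Lab-frame lifetime: Δt = γτ = 1.2164 × 460 ns = 559.54 ns.
Distance: d = vΔt = 0.5693 × 2.998×10⁸ m/s × 5.5954×10^-7 s = 95.5 m.

95.5 m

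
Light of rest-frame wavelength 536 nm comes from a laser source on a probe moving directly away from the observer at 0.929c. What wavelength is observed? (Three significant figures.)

2790 nm

Relativistic Doppler for wavelength: λ_obs = λ_src · √((1+β)/(1−β)).
With β = 0.929: factor = √(1.929/0.071) = 5.2124.
λ_obs = 536 × 5.2124 = 2790 nm.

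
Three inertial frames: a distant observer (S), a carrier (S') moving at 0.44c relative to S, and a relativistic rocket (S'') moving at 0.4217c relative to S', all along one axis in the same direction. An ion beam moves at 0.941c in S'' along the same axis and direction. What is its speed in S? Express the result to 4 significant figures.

0.9904c

First combine the ion beam and relativistic rocket (S''→S'): u₁ = (0.941 + 0.4217)/(1 + 0.941×0.4217) = 1.3627/1.3968197 = 0.97557.
Then combine with the carrier (S'→S): u = (0.97557 + 0.44)/(1 + 0.97557×0.44) = 1.41557/1.4292508 = 0.99043.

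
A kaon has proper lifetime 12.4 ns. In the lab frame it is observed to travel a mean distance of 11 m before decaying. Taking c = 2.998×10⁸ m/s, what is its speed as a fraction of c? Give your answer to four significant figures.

0.9474c

d = βγcτ ⇒ βγ = d/(cτ) = 11.00 m / (3.71752 m) = 2.959.
β = (βγ)/√(1+(βγ)²) = 2.959/√9.75568 = 0.9474.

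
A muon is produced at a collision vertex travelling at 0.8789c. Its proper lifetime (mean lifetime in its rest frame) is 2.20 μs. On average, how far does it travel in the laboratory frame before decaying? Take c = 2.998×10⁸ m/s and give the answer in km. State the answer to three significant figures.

1.22 km

γ = 1/√(1 − β²) = 1/√(1 − 0.77246521) = 1/√0.22753479 = 1/0.477006 = 2.0964.
Lab-frame lifetime: Δt = γτ = 2.0964 × 2.20 μs = 4.6121 μs.
Distance: d = vΔt = 0.8789 × 2.998×10⁸ m/s × 4.6121×10^-6 s = 1220 m = 1.22 km.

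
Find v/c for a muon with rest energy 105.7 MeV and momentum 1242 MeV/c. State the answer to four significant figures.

0.9964

pc/(mc²) = 1242/105.7 = 11.75 = βγ = β/√(1−β²).
So β² = x²/(1 + x²) with x = 11.75: x² = 138.062, β² = 138.062/139.062 = 0.992809, β = 0.9964.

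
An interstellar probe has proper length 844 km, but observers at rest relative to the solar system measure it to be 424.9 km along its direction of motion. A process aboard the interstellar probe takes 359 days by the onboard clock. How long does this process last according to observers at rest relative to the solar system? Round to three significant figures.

713 days

Length contraction gives γ = L₀/L = 844/424.9 = 1.98635.
The same γ dilates the second interval: 1.98635 × 359 days = 713 days.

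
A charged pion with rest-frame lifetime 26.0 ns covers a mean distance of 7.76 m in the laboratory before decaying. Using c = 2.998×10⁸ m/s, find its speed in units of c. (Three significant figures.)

Let x = d/(cτ) = 7.760 m / (2.998×10⁸ m/s × 2.600×10^-8 s) = 0.99554. Since d = βγcτ, x = βγ = β/√(1−β²).
Solving: β² = x²/(1+x²) = 0.9911/1.9911 = 0.497765, so β = 0.706.

0.706c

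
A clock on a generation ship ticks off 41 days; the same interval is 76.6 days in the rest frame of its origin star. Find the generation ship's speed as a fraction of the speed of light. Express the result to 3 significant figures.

0.845c

γ = Δt/Δτ = 76.6/41 = 1.8683.
β = √(1 − 1/γ²) = √(1 − 0.286488) = √0.713512 = 0.845.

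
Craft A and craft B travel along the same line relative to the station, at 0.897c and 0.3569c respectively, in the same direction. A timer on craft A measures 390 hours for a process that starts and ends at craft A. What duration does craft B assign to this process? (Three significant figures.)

642 hours

Transform craft A's velocity into craft B's frame: (0.897 − 0.3569)/(1 − 0.897·0.3569) = 0.5401/0.6798607, so the relative speed is 0.79443c.
At |u| = 0.79443c, γ = (1 − 0.631119)^(−1/2) = 1.6465.
Craft A's interval is proper; time dilation gives Δt_B = γΔτ = 1.6465 × 390 hours = 642 hours.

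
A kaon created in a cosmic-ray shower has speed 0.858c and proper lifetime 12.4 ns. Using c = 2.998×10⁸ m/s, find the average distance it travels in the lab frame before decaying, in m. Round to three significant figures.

Lorentz factor: γ = (1 − 0.736164)^(−1/2) = 1.9469.
Lab-frame lifetime: Δt = γτ = 1.9469 × 12.4 ns = 24.142 ns.
Distance: d = vΔt = 0.858 × 2.998×10⁸ m/s × 2.4142×10^-8 s = 6.21 m.

6.21 m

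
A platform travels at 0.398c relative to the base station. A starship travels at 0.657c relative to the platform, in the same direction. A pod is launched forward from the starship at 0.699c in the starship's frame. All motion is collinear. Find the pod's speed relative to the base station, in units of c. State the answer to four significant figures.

Compose velocities in two stages. Stage 1 (into S'): u₁ = (0.699+0.657)/(1+0.699×0.657) = 0.92925.
Stage 2 (into S): u = (0.92925+0.398)/(1+0.92925×0.398) = 0.96891, so the speed is 0.9689c.

0.9689c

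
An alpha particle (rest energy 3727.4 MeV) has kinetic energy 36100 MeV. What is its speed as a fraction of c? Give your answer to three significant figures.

K = (γ−1)mc², so γ = 1 + 36100/3727.4 = 10.685.
Then v/c = √(1 − γ⁻²) = √(1 − 0.00875893) = √0.99124107 = 0.996.

0.996c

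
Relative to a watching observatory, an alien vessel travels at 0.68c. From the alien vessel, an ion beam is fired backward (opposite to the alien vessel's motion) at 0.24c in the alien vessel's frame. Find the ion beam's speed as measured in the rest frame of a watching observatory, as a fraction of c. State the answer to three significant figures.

0.526c

In units of c, u = (u' + v)/(1 + u'v) with u' = −0.24 and v = 0.68.
Numerator: −0.24 + 0.68 = 0.44. Denominator: 1 + (−0.24)(0.68) = 0.8368.
u = 0.44/0.8368 = 0.52581, so the speed is 0.526c.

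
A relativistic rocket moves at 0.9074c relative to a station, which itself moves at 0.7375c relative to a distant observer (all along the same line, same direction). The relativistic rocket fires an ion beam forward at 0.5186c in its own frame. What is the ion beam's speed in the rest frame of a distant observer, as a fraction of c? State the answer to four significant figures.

0.9954c

Apply u = (u'+v)/(1+u'v) twice. Ion beam in the station frame: (0.5186+0.9074)/(1+0.5186·0.9074) = 1.426/1.47057764 = 0.96969c.
That velocity, transformed to the rest frame of a distant observer: (0.96969+0.7375)/(1+0.96969·0.7375) = 1.70719/1.715146375 = 0.99536c.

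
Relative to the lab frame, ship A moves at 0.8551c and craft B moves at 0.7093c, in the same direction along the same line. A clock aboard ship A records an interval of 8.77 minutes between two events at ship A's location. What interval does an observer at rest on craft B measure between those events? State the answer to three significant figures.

9.44 minutes

The velocity of ship A relative to craft B is (0.8551 − 0.7093)c / (1 − 0.8551×0.7093) = 0.37054c; relative speed 0.37054c.
At |u| = 0.37054c, γ = (1 − 0.1373)^(−1/2) = 1.0766.
Ship A's interval is proper; time dilation gives Δt_B = γΔτ = 1.0766 × 8.77 minutes = 9.44 minutes.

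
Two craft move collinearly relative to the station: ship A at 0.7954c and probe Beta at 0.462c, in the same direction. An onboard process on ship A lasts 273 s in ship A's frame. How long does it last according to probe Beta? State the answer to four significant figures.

321.2 s

Speed of ship A in probe Beta's frame: u = (v_A − v_B)/(1 − v_A v_B/c²) = (0.7954 − 0.462)/(1 − 0.7954×0.462) = 0.3334/0.6325252 = 0.52709; |u| = 0.52709c.
γ for this relative speed: γ = 1/√(1 − 0.277824) = 1.1767.
Ship A's interval is proper; time dilation gives Δt_B = γΔτ = 1.1767 × 273 s = 321.2 s.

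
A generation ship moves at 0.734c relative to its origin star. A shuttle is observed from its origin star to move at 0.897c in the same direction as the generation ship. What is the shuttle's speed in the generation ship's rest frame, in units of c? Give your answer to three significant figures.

0.477c

Transform to the generation ship's frame: u' = (u − v)/(1 − uv/c²).
u' = (0.897 − 0.734)/(1 − 0.897×0.734) = 0.163/0.341602 = 0.47716.
Speed in the generation ship's frame: 0.477c (in the same direction).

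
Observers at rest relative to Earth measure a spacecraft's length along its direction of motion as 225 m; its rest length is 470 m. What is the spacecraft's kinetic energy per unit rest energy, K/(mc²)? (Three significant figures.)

Length contraction gives γ = L₀/L = 470/225 = 2.08889.
K/(mc²) = γ − 1 = 2.08889 − 1 = 1.09.

1.09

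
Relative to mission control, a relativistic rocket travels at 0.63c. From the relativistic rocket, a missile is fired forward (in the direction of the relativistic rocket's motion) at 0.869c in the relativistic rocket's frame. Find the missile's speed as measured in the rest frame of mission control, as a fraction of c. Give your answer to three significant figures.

Relativistic velocity addition: u = (u' + v)/(1 + u'v/c²), with u' = 0.869c and v = 0.63c.
Numerator: 0.869 + 0.63 = 1.499. Denominator: 1 + (0.869)(0.63) = 1.54747.
u = 1.499/1.54747 = 0.96868, so the speed is 0.969c.

0.969c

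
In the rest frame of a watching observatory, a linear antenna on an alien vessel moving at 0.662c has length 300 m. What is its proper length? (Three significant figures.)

γ = 1/√(1 − β²) = 1/√(1 − 0.438244) = 1/√0.561756 = 1/0.749504 = 1.3342.
Proper length: L₀ = γ·L = 1.3342 × 300 = 400 m.

400 m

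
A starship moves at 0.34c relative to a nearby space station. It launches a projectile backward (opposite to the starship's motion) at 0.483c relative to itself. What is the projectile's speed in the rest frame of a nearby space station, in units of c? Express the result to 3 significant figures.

In units of c, u = (u' + v)/(1 + u'v) with u' = −0.483 and v = 0.34.
Numerator: −0.483 + 0.34 = −0.143. Denominator: 1 + (−0.483)(0.34) = 0.83578.
u = −0.143/0.83578 = −0.1711, so the speed is 0.171c.

0.171c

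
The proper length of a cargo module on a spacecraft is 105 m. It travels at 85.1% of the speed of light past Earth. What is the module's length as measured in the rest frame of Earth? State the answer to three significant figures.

Lorentz factor: γ = (1 − 0.724201)^(−1/2) = 1.9042.
Along the direction of motion the measured length is L₀/γ = 105/1.9042 = 55.1 m.

55.1 m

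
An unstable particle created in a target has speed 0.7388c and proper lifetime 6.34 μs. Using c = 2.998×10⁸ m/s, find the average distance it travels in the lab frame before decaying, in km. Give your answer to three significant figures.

2.08 km

Lorentz factor: γ = (1 − 0.54582544)^(−1/2) = 1.4838.
Lab-frame lifetime: Δt = γτ = 1.4838 × 6.34 μs = 9.4073 μs.
Distance: d = vΔt = 0.7388 × 2.998×10⁸ m/s × 9.4073×10^-6 s = 2080 m = 2.08 km.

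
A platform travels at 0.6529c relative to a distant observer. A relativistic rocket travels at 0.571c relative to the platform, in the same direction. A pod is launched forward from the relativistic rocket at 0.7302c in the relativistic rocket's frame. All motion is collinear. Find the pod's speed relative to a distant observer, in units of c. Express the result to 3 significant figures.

Compose velocities in two stages. Stage 1 (into S'): u₁ = (0.7302+0.571)/(1+0.7302×0.571) = 0.91831.
Stage 2 (into S): u = (0.91831+0.6529)/(1+0.91831×0.6529) = 0.98227, so the speed is 0.982c.

0.982c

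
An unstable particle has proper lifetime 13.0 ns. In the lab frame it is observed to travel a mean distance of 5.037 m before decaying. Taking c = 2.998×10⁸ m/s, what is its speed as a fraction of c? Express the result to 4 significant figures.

0.7909c

Let x = d/(cτ) = 5.037 m / (2.998×10⁸ m/s × 1.300×10^-8 s) = 1.2924. Since d = βγcτ, x = βγ = β/√(1−β²).
Solving: β² = x²/(1+x²) = 1.6703/2.6703 = 0.62551, so β = 0.7909.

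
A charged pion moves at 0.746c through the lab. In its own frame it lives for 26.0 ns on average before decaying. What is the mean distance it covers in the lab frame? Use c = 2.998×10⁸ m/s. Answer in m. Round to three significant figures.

γ = 1/√(1 − β²) = 1/√(1 − 0.556516) = 1/√0.443484 = 1/0.665946 = 1.5016.
Lab-frame lifetime: Δt = γτ = 1.5016 × 26.0 ns = 39.042 ns.
Distance: d = vΔt = 0.746 × 2.998×10⁸ m/s × 3.9042×10^-8 s = 8.73 m.

8.73 m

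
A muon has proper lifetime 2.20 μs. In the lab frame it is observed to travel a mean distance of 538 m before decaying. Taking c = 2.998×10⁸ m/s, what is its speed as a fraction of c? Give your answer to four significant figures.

Let x = d/(cτ) = 538.0 m / (2.998×10⁸ m/s × 2.200×10^-6 s) = 0.8157. Since d = βγcτ, x = βγ = β/√(1−β²).
Solving: β² = x²/(1+x²) = 0.665366/1.665366 = 0.399531, so β = 0.6321.

0.6321c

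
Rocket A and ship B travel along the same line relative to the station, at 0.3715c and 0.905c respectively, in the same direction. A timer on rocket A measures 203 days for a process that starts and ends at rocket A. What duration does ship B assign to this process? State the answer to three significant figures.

The velocity of rocket A relative to ship B is (0.3715 − 0.905)c / (1 − 0.3715×0.905) = −0.80372c; relative speed 0.80372c.
At |u| = 0.80372c, γ = (1 − 0.645966)^(−1/2) = 1.6807.
The clock on rocket A records proper time, so ship B measures Δt = γΔτ = 1.6807 × 203 = 341 days.

341 days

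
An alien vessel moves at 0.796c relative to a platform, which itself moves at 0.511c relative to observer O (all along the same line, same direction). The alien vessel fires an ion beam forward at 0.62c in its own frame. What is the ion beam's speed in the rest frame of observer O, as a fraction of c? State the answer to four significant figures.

First combine the ion beam and alien vessel (S''→S'): u₁ = (0.62 + 0.796)/(1 + 0.62×0.796) = 1.416/1.49352 = 0.9481.
Then combine with the platform (S'→S): u = (0.9481 + 0.511)/(1 + 0.9481×0.511) = 1.4591/1.4844791 = 0.9829.

0.9829c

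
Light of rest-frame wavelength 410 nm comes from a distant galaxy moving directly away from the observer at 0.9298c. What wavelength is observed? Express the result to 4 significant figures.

2150 nm

Relativistic Doppler for wavelength: λ_obs = λ_src · √((1+β)/(1−β)).
With β = 0.9298: factor = √(1.9298/0.0702) = 5.2431.
λ_obs = 410 × 5.2431 = 2150 nm.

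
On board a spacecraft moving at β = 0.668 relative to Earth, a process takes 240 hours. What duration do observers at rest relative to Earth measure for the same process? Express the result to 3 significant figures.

γ = 1/√(1 − β²) = 1/√(1 − 0.446224) = 1/√0.553776 = 1/0.744161 = 1.3438.
The onboard clock measures proper time, so the interval in the rest frame of Earth is dilated: Δt = γ·Δτ = 1.3438 × 240 hours = 323 hours.

323 hours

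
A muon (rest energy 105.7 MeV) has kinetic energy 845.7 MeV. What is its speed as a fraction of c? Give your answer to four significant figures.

0.9938c

K = (γ−1)mc², so γ = 1 + 845.7/105.7 = 9.0009.
Then v/c = √(1 − γ⁻²) = √(1 − 0.0123432) = √0.9876568 = 0.9938.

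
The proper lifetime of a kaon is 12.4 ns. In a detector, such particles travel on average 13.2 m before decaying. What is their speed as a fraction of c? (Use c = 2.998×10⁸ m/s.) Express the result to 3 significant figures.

Lab distance = (lab lifetime)·v = γτ·βc, so βγ = d/(cτ) = 13.20/(2.998×10⁸ × 1.240×10^-8) = 3.5508.
With βγ = 3.5508: γ² = 1 + (βγ)² = 13.6082, and β = (βγ)/γ = 3.5508/3.68893 = 0.963.

0.963c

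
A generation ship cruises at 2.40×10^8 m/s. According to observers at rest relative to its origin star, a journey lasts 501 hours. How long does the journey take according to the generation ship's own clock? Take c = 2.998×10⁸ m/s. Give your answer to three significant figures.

300 hours

β = v/c = (2.40×10^8 m/s)/(2.998×10⁸ m/s) = 0.800534.
With β = 0.800534, γ = 1/√(1 − 0.800534²) = 1/√0.3591453 = 1.6686.
The generation ship's clock runs slow as seen from its origin star, so Δτ = Δt/γ = 501/1.6686 = 300 hours.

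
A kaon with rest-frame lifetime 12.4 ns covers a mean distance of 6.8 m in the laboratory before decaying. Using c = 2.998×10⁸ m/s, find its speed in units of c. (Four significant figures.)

Let x = d/(cτ) = 6.800 m / (2.998×10⁸ m/s × 1.240×10^-8 s) = 1.8292. Since d = βγcτ, x = βγ = β/√(1−β²).
Solving: β² = x²/(1+x²) = 3.34597/4.34597 = 0.769902, so β = 0.8774.

0.8774c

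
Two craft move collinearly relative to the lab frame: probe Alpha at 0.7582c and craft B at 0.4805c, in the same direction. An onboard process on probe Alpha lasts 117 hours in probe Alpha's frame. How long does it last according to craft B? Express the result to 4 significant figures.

Transform probe Alpha's velocity into craft B's frame: (0.7582 − 0.4805)/(1 − 0.7582·0.4805) = 0.2777/0.6356849, so the relative speed is 0.43685c.
At |u| = 0.43685c, γ = (1 − 0.190838)^(−1/2) = 1.1117.
Probe Alpha's interval is proper; time dilation gives Δt_B = γΔτ = 1.1117 × 117 hours = 130.1 hours.

130.1 hours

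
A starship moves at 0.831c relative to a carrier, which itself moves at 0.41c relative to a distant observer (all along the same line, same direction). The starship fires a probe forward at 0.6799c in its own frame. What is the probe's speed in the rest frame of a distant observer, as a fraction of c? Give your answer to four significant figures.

0.9854c

Compose velocities in two stages. Stage 1 (into S'): u₁ = (0.6799+0.831)/(1+0.6799×0.831) = 0.96543.
Stage 2 (into S): u = (0.96543+0.41)/(1+0.96543×0.41) = 0.98539, so the speed is 0.9854c.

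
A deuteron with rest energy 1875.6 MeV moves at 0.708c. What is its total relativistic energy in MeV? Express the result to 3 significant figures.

β² = 0.501264, so γ = 1/√0.498736 = 1.416.
Total energy: E = γmc² = 1.416 × 1875.6 MeV = 2660 MeV.

2660 MeV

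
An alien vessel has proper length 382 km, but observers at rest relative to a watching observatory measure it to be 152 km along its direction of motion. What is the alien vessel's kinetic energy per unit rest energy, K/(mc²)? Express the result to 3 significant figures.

1.51

γ = L₀/L = 382/152 = 2.51316.
K/(mc²) = γ − 1 = 2.51316 − 1 = 1.51.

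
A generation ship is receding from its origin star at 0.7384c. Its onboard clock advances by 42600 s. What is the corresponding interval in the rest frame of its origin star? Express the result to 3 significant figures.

With β = 0.7384, γ = 1/√(1 − 0.7384²) = 1/√0.45476544 = 1.4829.
Time dilation: Δt = γ·Δτ = 1.4829 × 42600 = 63200 s.

63200 s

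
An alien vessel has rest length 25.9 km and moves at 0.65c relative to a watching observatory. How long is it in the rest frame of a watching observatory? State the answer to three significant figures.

γ = 1/√(1 − β²) = 1/√(1 − 0.4225) = 1/√0.5775 = 1/0.759934 = 1.3159.
Length contraction: L = L₀/γ = 25.9/1.3159 = 19.7 km.

19.7 km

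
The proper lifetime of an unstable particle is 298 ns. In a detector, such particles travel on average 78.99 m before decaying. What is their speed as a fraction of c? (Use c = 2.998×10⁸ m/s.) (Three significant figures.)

d = βγcτ ⇒ βγ = d/(cτ) = 78.99 m / (89.3404 m) = 0.88415.
β = (βγ)/√(1+(βγ)²) = 0.88415/√1.781721 = 0.662.

0.662c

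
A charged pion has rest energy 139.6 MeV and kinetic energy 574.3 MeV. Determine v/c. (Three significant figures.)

0.981

γ = 1 + K/(mc²) = 1 + 574.3/139.6 = 5.1139.
β = √(1 − 1/γ²) = √(1 − 0.038238) = √0.961762 = 0.981.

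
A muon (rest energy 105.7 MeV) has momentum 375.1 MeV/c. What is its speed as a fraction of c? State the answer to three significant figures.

0.963c

βγ = pc/(mc²) = 375.1/105.7 = 3.5487.
Since γ² = 1 + (βγ)² = 13.5933, γ = √13.5933 = 3.68691, and β = (βγ)/γ = 3.5487/3.68691 = 0.963.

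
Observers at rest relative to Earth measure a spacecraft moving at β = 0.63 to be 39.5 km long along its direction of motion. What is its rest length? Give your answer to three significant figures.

50.9 km

With β = 0.63, γ = 1/√(1 − 0.63²) = 1/√0.6031 = 1.2877.
Proper length: L₀ = γ·L = 1.2877 × 39.5 = 50.9 km.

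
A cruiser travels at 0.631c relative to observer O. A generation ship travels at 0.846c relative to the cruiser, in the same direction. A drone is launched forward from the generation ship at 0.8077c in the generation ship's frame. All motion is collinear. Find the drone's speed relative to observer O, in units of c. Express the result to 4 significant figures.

Apply u = (u'+v)/(1+u'v) twice. Drone in the cruiser frame: (0.8077+0.846)/(1+0.8077·0.846) = 1.6537/1.6833142 = 0.98241c.
That velocity, transformed to the rest frame of observer O: (0.98241+0.631)/(1+0.98241·0.631) = 1.61341/1.61990071 = 0.99599c.

0.9960c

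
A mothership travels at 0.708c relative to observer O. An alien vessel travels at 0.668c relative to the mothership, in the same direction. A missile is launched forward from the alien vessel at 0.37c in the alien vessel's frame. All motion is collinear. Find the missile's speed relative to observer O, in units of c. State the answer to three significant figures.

Compose velocities in two stages. Stage 1 (into S'): u₁ = (0.37+0.668)/(1+0.37×0.668) = 0.83229.
Stage 2 (into S): u = (0.83229+0.708)/(1+0.83229×0.708) = 0.96919, so the speed is 0.969c.

0.969c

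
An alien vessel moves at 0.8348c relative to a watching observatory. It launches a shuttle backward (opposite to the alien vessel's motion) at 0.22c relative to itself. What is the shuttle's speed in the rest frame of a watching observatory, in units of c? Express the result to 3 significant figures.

Relativistic velocity addition: u = (u' + v)/(1 + u'v/c²), with u' = −0.22c and v = 0.8348c.
Numerator: −0.22 + 0.8348 = 0.6148. Denominator: 1 + (−0.22)(0.8348) = 0.816344.
u = 0.6148/0.816344 = 0.75311, so the speed is 0.753c.

0.753c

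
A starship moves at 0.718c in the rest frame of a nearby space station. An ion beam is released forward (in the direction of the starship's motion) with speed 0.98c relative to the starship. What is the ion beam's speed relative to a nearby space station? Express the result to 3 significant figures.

0.997c

In units of c, u = (u' + v)/(1 + u'v) with u' = 0.98 and v = 0.718.
Numerator: 0.98 + 0.718 = 1.698. Denominator: 1 + (0.98)(0.718) = 1.70364.
u = 1.698/1.70364 = 0.99669, so the speed is 0.997c.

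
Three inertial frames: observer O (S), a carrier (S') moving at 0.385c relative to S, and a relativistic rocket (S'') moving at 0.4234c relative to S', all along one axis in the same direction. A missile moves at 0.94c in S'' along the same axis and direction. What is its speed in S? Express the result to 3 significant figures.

First combine the missile and relativistic rocket (S''→S'): u₁ = (0.94 + 0.4234)/(1 + 0.94×0.4234) = 1.3634/1.397996 = 0.97525.
Then combine with the carrier (S'→S): u = (0.97525 + 0.385)/(1 + 0.97525×0.385) = 1.36025/1.37547125 = 0.98893.

0.989c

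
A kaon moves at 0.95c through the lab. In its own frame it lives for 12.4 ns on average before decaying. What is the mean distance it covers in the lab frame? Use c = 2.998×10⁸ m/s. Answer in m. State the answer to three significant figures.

γ = 1/√(1 − β²) = 1/√(1 − 0.9025) = 1/√0.0975 = 1/0.31225 = 3.2026.
Lab-frame lifetime: Δt = γτ = 3.2026 × 12.4 ns = 39.712 ns.
Distance: d = vΔt = 0.95 × 2.998×10⁸ m/s × 3.9712×10^-8 s = 11.3 m.

11.3 m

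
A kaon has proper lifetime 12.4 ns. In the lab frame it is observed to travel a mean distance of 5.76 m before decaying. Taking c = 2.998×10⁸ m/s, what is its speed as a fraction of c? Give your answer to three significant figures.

d = βγcτ ⇒ βγ = d/(cτ) = 5.760 m / (3.71752 m) = 1.5494.
β = (βγ)/√(1+(βγ)²) = 1.5494/√3.40064 = 0.840.

0.840c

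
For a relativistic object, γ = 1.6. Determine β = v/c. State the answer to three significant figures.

0.781

β = √(1 − 1/γ²) = √(1 − 1/2.56) = √0.609375 = 0.781.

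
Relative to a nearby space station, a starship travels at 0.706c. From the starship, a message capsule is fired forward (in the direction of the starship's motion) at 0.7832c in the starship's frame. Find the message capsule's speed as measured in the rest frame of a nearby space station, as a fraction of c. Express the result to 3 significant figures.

0.959c

Relativistic velocity addition: u = (u' + v)/(1 + u'v/c²), with u' = 0.7832c and v = 0.706c.
Numerator: 0.7832 + 0.706 = 1.4892. Denominator: 1 + (0.7832)(0.706) = 1.5529392.
u = 1.4892/1.5529392 = 0.95896, so the speed is 0.959c.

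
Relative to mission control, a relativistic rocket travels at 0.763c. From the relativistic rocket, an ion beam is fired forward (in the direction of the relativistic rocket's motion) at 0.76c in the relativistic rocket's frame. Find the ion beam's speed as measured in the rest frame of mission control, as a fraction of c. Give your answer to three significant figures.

0.964c

In units of c, u = (u' + v)/(1 + u'v) with u' = 0.76 and v = 0.763.
Numerator: 0.76 + 0.763 = 1.523. Denominator: 1 + (0.76)(0.763) = 1.57988.
u = 1.523/1.57988 = 0.964, so the speed is 0.964c.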